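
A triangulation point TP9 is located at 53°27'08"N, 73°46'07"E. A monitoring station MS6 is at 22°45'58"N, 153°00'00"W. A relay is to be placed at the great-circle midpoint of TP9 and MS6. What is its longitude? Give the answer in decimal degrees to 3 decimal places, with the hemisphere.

166.844°E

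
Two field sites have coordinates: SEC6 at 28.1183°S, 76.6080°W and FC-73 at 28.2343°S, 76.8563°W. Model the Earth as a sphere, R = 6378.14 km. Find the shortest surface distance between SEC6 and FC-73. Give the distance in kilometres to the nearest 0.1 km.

Δφ = -0.1160°,  Δλ = -0.2483°
a = sin²(Δφ/2) + cos φ₁ cos φ₂ sin²(Δλ/2) = 0.000005
c = 2·arcsin(√a) = 0.004323 rad = 0.2477°
d = R·c = 6378.14 × 0.004323 = 27.6 km

27.6 km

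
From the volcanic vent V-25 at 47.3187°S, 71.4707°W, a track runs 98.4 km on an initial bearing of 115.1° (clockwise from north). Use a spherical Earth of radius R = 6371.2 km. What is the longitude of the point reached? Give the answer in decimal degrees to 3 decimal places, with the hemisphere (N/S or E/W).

70.280°W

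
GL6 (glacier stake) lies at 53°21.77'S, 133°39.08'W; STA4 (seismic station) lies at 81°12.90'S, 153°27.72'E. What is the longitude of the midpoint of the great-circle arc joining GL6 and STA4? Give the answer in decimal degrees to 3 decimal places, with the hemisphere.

GL6: φ = -53.36283°, λ = -133.65133°
STA4: φ = -81.21500°, λ = +153.46200°
Bx = cos φ₂ cos Δλ = 0.044942,  By = cos φ₂ sin Δλ = -0.145965
φₘ = atan2(sin φ₁ + sin φ₂, √((cos φ₁ + Bx)² + By²)) = -69.82169°
λₘ = λ₁ + atan2(By, cos φ₁ + Bx) = -146.46638°

146.466°W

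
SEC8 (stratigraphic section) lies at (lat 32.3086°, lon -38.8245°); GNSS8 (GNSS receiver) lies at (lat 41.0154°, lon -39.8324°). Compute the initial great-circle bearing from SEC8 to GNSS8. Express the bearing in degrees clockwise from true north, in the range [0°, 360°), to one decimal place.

355.0°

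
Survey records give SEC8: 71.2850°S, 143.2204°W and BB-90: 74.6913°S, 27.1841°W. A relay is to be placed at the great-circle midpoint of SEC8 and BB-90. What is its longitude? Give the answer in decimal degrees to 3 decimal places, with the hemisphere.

94.049°W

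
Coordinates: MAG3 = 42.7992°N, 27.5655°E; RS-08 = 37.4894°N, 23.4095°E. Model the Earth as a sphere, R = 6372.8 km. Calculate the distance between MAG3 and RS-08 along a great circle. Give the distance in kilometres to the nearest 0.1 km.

688.0 km

Δφ = -5.3098°,  Δλ = -4.1560°
a = sin²(Δφ/2) + cos φ₁ cos φ₂ sin²(Δλ/2) = 0.002911
c = 2·arcsin(√a) = 0.107960 rad = 6.1857°
d = R·c = 6372.8 × 0.107960 = 688.0 km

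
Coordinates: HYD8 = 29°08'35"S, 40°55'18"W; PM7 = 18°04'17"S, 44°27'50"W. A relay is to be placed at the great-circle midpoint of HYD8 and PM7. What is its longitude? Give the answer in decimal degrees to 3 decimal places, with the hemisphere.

42.768°W

HYD8: φ = -29.14306°, λ = -40.92167°
PM7: φ = -18.07139°, λ = -44.46389°
Bx = cos φ₂ cos Δλ = 0.948855,  By = cos φ₂ sin Δλ = -0.058736
φₘ = atan2(sin φ₁ + sin φ₂, √((cos φ₁ + Bx)² + By²)) = -23.61725°
λₘ = λ₁ + atan2(By, cos φ₁ + Bx) = -42.76782°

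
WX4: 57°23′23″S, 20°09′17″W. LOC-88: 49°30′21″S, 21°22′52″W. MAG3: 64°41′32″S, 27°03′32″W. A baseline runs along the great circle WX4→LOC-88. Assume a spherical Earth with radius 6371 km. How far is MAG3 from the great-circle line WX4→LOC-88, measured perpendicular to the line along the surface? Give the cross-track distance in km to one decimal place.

WX4: φ = -57.38972°, λ = -20.15472°
LOC-88: φ = -49.50583°, λ = -21.38111°
MAG3: φ = -64.69222°, λ = -27.05889°
δ₁₃ = central angle WX4→MAG3 = 0.139983 rad  (haversine)
θ₁₃ = bearing WX4→MAG3 = 201.611°,  θ₁₂ = bearing WX4→LOC-88 = 354.209°
dₓₜ = R·arcsin(sin δ₁₃ · sin(θ₁₃ − θ₁₂)) = 6371·arcsin(0.13953·sin(-152.598°)) = -409.386 km
|dₓₜ| = 409.386 km

409.4 km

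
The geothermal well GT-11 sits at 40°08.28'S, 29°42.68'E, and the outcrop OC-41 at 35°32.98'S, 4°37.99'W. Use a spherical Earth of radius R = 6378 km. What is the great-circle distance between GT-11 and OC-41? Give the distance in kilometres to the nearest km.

3043 km

GT-11: φ = -40.13800°, λ = +29.71133°
OC-41: φ = -35.54967°, λ = -4.63317°
Δφ = 4.5883°,  Δλ = -34.3445°
a = sin²(Δφ/2) + cos φ₁ cos φ₂ sin²(Δλ/2) = 0.055822
c = 2·arcsin(√a) = 0.477045 rad = 27.3327°
d = R·c = 6378 × 0.477045 = 3042.6 km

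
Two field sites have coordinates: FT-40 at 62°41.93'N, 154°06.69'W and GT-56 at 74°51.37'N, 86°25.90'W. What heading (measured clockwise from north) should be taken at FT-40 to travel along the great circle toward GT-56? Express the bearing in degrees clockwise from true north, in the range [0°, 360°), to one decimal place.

FT-40: φ = +62.69883°, λ = -154.11150°
GT-56: φ = +74.85617°, λ = -86.43167°
Δλ = 67.6798°
y = sin Δλ · cos φ₂ = 0.241670
x = cos φ₁ sin φ₂ − sin φ₁ cos φ₂ cos Δλ = 0.354576
θ = atan2(y, x) = 34.2773° → 34.2773° (mod 360°)

34.3°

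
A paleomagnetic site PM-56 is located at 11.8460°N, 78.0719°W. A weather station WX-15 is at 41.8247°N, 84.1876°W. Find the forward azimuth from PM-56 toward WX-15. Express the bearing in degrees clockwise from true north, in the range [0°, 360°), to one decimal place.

351.0°

Δλ = -6.1157°
y = sin Δλ · cos φ₂ = -0.079390
x = cos φ₁ sin φ₂ − sin φ₁ cos φ₂ cos Δλ = 0.500549
θ = atan2(y, x) = -9.0124° → 350.9876° (mod 360°)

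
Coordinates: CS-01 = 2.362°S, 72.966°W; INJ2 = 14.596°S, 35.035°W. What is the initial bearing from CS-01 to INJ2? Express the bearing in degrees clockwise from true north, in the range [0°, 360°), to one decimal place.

110.3°

Δλ = 37.9310°
y = sin Δλ · cos φ₂ = 0.594873
x = cos φ₁ sin φ₂ − sin φ₁ cos φ₂ cos Δλ = -0.220330
θ = atan2(y, x) = 110.3237° → 110.3237° (mod 360°)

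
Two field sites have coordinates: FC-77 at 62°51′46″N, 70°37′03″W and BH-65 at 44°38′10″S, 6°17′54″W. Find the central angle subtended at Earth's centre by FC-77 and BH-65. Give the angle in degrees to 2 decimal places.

118.99°

FC-77: φ = +62.86278°, λ = -70.61750°
BH-65: φ = -44.63611°, λ = -6.29833°
Δφ = -107.4989°,  Δλ = 64.3192°
a = sin²(Δφ/2) + cos φ₁ cos φ₂ sin²(Δλ/2) = 0.742301
c = 2·arcsin(√a) = 2.076705 rad = 118.9864°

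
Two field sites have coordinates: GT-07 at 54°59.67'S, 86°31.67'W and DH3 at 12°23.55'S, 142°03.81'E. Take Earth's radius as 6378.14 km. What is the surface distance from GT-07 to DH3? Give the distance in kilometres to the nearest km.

11269 km

GT-07: φ = -54.99450°, λ = -86.52783°
DH3: φ = -12.39250°, λ = +142.06350°
Δφ = 42.6020°,  Δλ = -131.4087°
a = sin²(Δφ/2) + cos φ₁ cos φ₂ sin²(Δλ/2) = 0.597403
c = 2·arcsin(√a) = 1.766855 rad = 101.2333°
d = R·c = 6378.14 × 1.766855 = 11269.2 km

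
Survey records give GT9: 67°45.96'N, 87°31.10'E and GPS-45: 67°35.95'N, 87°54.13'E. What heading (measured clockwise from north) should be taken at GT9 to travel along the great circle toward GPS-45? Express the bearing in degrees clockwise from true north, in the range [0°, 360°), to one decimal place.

138.7°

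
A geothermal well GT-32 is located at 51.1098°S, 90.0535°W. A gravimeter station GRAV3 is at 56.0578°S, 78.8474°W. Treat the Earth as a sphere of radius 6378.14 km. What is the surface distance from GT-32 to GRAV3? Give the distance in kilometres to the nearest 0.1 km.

921.1 km

Δφ = -4.9480°,  Δλ = 11.2061°
a = sin²(Δφ/2) + cos φ₁ cos φ₂ sin²(Δλ/2) = 0.005205
c = 2·arcsin(√a) = 0.144417 rad = 8.2745°
d = R·c = 6378.14 × 0.144417 = 921.1 km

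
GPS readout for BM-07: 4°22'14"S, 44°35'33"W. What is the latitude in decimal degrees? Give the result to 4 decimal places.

4.3706°S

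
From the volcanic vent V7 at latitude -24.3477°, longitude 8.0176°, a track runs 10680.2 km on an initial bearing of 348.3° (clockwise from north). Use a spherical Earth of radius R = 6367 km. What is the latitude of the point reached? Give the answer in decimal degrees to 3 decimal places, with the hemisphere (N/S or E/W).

68.582°N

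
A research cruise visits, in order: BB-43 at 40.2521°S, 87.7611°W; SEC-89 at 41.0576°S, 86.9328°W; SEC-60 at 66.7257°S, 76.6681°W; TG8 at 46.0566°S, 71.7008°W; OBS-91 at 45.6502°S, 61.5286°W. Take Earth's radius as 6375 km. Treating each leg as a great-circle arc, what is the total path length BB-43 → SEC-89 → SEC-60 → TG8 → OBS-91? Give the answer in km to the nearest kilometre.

6146 km

BB-43→SEC-89: c = 0.017830 rad, d = 113.67 km
SEC-89→SEC-60: c = 0.458879 rad, d = 2925.35 km
SEC-60→TG8: c = 0.363650 rad, d = 2318.27 km
TG8→OBS-91: c = 0.123773 rad, d = 789.06 km
Total = 113.67 + 2925.35 + 2318.27 + 789.06 = 6146.35 km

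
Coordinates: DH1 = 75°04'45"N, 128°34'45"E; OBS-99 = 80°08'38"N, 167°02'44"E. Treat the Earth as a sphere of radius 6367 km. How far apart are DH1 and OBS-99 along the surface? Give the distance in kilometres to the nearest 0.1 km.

1046.2 km

DH1: φ = +75.07917°, λ = +128.57917°
OBS-99: φ = +80.14389°, λ = +167.04556°
Δφ = 5.0647°,  Δλ = 38.4664°
a = sin²(Δφ/2) + cos φ₁ cos φ₂ sin²(Δλ/2) = 0.006735
c = 2·arcsin(√a) = 0.164318 rad = 9.4147°
d = R·c = 6367 × 0.164318 = 1046.2 km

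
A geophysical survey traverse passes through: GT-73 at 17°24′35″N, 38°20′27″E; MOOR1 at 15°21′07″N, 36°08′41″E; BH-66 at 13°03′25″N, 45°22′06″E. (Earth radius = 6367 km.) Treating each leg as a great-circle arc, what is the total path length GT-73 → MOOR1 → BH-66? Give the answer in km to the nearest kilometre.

GT-73: φ = +17.40972°, λ = +38.34083°
MOOR1: φ = +15.35194°, λ = +36.14472°
BH-66: φ = +13.05694°, λ = +45.36833°
GT-73→MOOR1: c = 0.051400 rad, d = 327.27 km
MOOR1→BH-66: c = 0.161097 rad, d = 1025.71 km
Total = 327.27 + 1025.71 = 1352.97 km

1353 km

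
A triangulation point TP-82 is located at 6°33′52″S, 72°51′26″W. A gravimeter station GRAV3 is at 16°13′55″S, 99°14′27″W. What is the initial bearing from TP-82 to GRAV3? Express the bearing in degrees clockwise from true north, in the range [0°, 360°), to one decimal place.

TP-82: φ = -6.56444°, λ = -72.85722°
GRAV3: φ = -16.23194°, λ = -99.24083°
Δλ = -26.3836°
y = sin Δλ · cos φ₂ = -0.426665
x = cos φ₁ sin φ₂ − sin φ₁ cos φ₂ cos Δλ = -0.179363
θ = atan2(y, x) = -112.8011° → 247.1989° (mod 360°)

247.2°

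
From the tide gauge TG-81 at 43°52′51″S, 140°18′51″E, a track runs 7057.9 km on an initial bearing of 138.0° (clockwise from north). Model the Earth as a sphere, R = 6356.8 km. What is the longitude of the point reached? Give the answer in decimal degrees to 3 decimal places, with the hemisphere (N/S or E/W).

116.436°W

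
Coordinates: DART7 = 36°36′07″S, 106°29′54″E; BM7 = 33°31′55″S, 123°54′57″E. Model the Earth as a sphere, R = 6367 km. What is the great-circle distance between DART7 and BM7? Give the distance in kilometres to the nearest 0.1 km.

DART7: φ = -36.60194°, λ = +106.49833°
BM7: φ = -33.53194°, λ = +123.91583°
Δφ = 3.0700°,  Δλ = 17.4175°
a = sin²(Δφ/2) + cos φ₁ cos φ₂ sin²(Δλ/2) = 0.016059
c = 2·arcsin(√a) = 0.254133 rad = 14.5608°
d = R·c = 6367 × 0.254133 = 1618.1 km

1618.1 km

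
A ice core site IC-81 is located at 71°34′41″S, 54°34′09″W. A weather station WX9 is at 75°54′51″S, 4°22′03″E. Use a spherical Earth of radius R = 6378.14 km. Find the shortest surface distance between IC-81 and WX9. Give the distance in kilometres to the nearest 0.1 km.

1812.1 km

IC-81: φ = -71.57806°, λ = -54.56917°
WX9: φ = -75.91417°, λ = +4.36750°
Δφ = -4.3361°,  Δλ = 58.9367°
a = sin²(Δφ/2) + cos φ₁ cos φ₂ sin²(Δλ/2) = 0.020044
c = 2·arcsin(√a) = 0.284107 rad = 16.2781°
d = R·c = 6378.14 × 0.284107 = 1812.1 km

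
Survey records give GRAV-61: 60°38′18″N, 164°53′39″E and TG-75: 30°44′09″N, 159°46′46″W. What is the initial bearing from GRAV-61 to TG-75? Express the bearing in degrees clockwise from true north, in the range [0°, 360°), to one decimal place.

GRAV-61: φ = +60.63833°, λ = +164.89417°
TG-75: φ = +30.73583°, λ = -159.77944°
Δλ = 35.3264°
y = sin Δλ · cos φ₂ = 0.497011
x = cos φ₁ sin φ₂ − sin φ₁ cos φ₂ cos Δλ = -0.360591
θ = atan2(y, x) = 125.9616° → 125.9616° (mod 360°)

126.0°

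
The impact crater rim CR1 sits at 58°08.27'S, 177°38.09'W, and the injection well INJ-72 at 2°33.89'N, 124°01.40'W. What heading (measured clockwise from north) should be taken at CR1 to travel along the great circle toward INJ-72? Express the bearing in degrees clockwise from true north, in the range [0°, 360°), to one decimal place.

56.8°

CR1: φ = -58.13783°, λ = -177.63483°
INJ-72: φ = +2.56483°, λ = -124.02333°
Δλ = 53.6115°
y = sin Δλ · cos φ₂ = 0.804206
x = cos φ₁ sin φ₂ − sin φ₁ cos φ₂ cos Δλ = 0.526983
θ = atan2(y, x) = 56.7638° → 56.7638° (mod 360°)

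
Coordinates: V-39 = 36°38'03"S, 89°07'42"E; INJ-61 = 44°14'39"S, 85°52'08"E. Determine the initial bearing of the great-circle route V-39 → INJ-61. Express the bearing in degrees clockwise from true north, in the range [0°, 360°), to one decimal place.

197.0°

V-39: φ = -36.63417°, λ = +89.12833°
INJ-61: φ = -44.24417°, λ = +85.86889°
Δλ = -3.2594°
y = sin Δλ · cos φ₂ = -0.040731
x = cos φ₁ sin φ₂ − sin φ₁ cos φ₂ cos Δλ = -0.133121
θ = atan2(y, x) = -162.9874° → 197.0126° (mod 360°)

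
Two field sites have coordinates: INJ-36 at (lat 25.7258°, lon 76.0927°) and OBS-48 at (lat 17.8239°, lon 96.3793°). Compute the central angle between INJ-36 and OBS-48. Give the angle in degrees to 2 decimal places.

20.40°

Δφ = -7.9019°,  Δλ = 20.2866°
a = sin²(Δφ/2) + cos φ₁ cos φ₂ sin²(Δλ/2) = 0.031347
c = 2·arcsin(√a) = 0.355980 rad = 20.3961°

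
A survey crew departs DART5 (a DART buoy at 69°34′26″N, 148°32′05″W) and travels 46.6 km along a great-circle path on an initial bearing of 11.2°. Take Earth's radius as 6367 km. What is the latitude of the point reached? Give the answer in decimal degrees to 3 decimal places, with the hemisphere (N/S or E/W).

DART5: φ = +69.57389°, λ = -148.53472°
δ = d/R = 46.6/6367 = 0.007319 rad
φ₂ = arcsin(sin φ₁ cos δ + cos φ₁ sin δ cos θ)
   = arcsin(0.93712·0.99997 + 0.34900·0.00732·0.98096) = 69.98509°
λ₂ = λ₁ + atan2(sin θ sin δ cos φ₁, cos δ − sin φ₁ sin φ₂) = -148.29675°

69.985°N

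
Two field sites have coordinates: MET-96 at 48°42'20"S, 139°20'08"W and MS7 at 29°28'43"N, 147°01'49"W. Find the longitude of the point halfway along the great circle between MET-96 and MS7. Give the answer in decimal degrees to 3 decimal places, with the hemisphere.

143.713°W

MET-96: φ = -48.70556°, λ = -139.33556°
MS7: φ = +29.47861°, λ = -147.03028°
Bx = cos φ₂ cos Δλ = 0.862701,  By = cos φ₂ sin Δλ = -0.116561
φₘ = atan2(sin φ₁ + sin φ₂, √((cos φ₁ + Bx)² + By²)) = -9.63438°
λₘ = λ₁ + atan2(By, cos φ₁ + Bx) = -143.71314°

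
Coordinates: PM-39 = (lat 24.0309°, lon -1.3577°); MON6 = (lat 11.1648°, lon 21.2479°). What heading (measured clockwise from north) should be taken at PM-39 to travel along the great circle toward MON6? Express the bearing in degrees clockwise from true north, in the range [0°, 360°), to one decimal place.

Δλ = 22.6056°
y = sin Δλ · cos φ₂ = 0.377111
x = cos φ₁ sin φ₂ − sin φ₁ cos φ₂ cos Δλ = -0.191979
θ = atan2(y, x) = 116.9797° → 116.9797° (mod 360°)

117.0°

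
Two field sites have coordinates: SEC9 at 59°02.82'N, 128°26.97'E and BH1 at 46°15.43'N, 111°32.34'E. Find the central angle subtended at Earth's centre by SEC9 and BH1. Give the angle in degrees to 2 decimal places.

SEC9: φ = +59.04700°, λ = +128.44950°
BH1: φ = +46.25717°, λ = +111.53900°
Δφ = -12.7898°,  Δλ = -16.9105°
a = sin²(Δφ/2) + cos φ₁ cos φ₂ sin²(Δλ/2) = 0.020094
c = 2·arcsin(√a) = 0.284466 rad = 16.2987°

16.30°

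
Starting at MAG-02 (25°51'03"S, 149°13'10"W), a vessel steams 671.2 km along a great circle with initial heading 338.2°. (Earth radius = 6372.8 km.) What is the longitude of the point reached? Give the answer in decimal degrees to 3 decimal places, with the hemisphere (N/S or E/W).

151.604°W

MAG-02: φ = -25.85083°, λ = -149.21944°
δ = d/R = 671.2/6372.8 = 0.105323 rad
φ₂ = arcsin(sin φ₁ cos δ + cos φ₁ sin δ cos θ)
   = arcsin(-0.43603·0.99446 + 0.89993·0.10513·0.92849) = -20.22888°
λ₂ = λ₁ + atan2(sin θ sin δ cos φ₁, cos δ − sin φ₁ sin φ₂) = -151.60407°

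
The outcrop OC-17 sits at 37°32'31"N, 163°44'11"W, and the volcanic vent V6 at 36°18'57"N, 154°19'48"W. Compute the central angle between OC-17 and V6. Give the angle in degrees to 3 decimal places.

OC-17: φ = +37.54194°, λ = -163.73639°
V6: φ = +36.31583°, λ = -154.33000°
Δφ = -1.2261°,  Δλ = 9.4064°
a = sin²(Δφ/2) + cos φ₁ cos φ₂ sin²(Δλ/2) = 0.004410
c = 2·arcsin(√a) = 0.132911 rad = 7.6152°

7.615°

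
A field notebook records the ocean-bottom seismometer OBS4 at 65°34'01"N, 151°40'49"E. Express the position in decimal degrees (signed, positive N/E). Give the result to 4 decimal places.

lat: 65.5669° N → +65.5669°
lon: 151.6803° E → +151.6803°

+65.5669°, +151.6803°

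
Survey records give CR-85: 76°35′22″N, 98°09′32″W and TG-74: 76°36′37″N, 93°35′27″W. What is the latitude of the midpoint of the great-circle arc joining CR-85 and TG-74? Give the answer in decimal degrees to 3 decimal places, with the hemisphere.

CR-85: φ = +76.58944°, λ = -98.15889°
TG-74: φ = +76.61028°, λ = -93.59083°
Bx = cos φ₂ cos Δλ = 0.230838,  By = cos φ₂ sin Δλ = 0.018443
φₘ = atan2(sin φ₁ + sin φ₂, √((cos φ₁ + Bx)² + By²)) = 76.61012°
λₘ = λ₁ + atan2(By, cos φ₁ + Bx) = -95.87661°

76.610°N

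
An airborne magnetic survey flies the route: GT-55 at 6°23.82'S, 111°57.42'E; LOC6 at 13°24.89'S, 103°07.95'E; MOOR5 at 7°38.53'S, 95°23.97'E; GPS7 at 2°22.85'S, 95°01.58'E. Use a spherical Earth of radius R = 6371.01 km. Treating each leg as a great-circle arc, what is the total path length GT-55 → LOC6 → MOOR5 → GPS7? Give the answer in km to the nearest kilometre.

2889 km

GT-55: φ = -6.39700°, λ = +111.95700°
LOC6: φ = -13.41483°, λ = +103.13250°
MOOR5: φ = -7.64217°, λ = +95.39950°
GPS7: φ = -2.38083°, λ = +95.02633°
GT-55→LOC6: c = 0.194907 rad, d = 1241.75 km
LOC6→MOOR5: c = 0.166557 rad, d = 1061.14 km
MOOR5→GPS7: c = 0.092056 rad, d = 586.49 km
Total = 1241.75 + 1061.14 + 586.49 = 2889.38 km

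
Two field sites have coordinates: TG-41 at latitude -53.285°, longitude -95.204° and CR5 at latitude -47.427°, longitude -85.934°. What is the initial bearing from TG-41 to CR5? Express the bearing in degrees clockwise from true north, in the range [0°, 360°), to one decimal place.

48.9°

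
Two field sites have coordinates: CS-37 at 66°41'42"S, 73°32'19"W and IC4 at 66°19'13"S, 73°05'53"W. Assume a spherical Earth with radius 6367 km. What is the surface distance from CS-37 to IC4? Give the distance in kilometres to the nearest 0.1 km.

46.0 km

CS-37: φ = -66.69500°, λ = -73.53861°
IC4: φ = -66.32028°, λ = -73.09806°
Δφ = 0.3747°,  Δλ = 0.4406°
a = sin²(Δφ/2) + cos φ₁ cos φ₂ sin²(Δλ/2) = 0.000013
c = 2·arcsin(√a) = 0.007223 rad = 0.4138°
d = R·c = 6367 × 0.007223 = 46.0 km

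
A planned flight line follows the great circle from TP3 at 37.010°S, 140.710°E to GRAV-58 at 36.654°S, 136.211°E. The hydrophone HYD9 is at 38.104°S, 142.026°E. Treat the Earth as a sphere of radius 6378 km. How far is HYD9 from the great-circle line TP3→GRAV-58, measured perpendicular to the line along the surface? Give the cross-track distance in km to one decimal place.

113.6 km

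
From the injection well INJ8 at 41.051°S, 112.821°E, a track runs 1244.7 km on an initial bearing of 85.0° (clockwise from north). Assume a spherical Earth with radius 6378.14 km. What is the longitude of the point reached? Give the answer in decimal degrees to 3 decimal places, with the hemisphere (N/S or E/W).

127.248°E

δ = d/R = 1244.7/6378.14 = 0.195151 rad
φ₂ = arcsin(sin φ₁ cos δ + cos φ₁ sin δ cos θ)
   = arcsin(-0.65673·0.98102 + 0.75413·0.19391·0.08716) = -39.16231°
λ₂ = λ₁ + atan2(sin θ sin δ cos φ₁, cos δ − sin φ₁ sin φ₂) = 127.24790°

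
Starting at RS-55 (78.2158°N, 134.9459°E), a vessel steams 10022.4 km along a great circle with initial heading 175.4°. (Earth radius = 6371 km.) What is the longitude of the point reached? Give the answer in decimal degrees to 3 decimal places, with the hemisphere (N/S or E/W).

139.647°E

δ = d/R = 10022.4/6371 = 1.573128 rad
φ₂ = arcsin(sin φ₁ cos δ + cos φ₁ sin δ cos θ)
   = arcsin(0.97892·-0.00233 + 0.20423·1.00000·-0.99678) = -11.87929°
λ₂ = λ₁ + atan2(sin θ sin δ cos φ₁, cos δ − sin φ₁ sin φ₂) = 139.64678°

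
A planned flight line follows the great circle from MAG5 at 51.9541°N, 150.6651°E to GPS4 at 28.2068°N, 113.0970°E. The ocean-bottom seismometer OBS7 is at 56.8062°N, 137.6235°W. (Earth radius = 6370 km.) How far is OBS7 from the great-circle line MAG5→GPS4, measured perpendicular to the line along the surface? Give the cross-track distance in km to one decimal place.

δ₁₃ = central angle MAG5→OBS7 = 0.699924 rad  (haversine)
θ₁₃ = bearing MAG5→OBS7 = 53.801°,  θ₁₂ = bearing MAG5→GPS4 = 244.282°
dₓₜ = R·arcsin(sin δ₁₃ · sin(θ₁₃ − θ₁₂)) = 6370·arcsin(0.64416·sin(-190.481°)) = 748.161 km
|dₓₜ| = 748.161 km

748.2 km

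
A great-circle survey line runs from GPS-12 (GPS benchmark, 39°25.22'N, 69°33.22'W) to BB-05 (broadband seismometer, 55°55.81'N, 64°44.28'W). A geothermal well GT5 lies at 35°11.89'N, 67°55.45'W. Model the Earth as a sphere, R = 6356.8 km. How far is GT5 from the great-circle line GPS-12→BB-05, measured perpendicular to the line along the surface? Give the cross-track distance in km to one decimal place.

221.7 km

GPS-12: φ = +39.42033°, λ = -69.55367°
BB-05: φ = +55.93017°, λ = -64.73800°
GT5: φ = +35.19817°, λ = -67.92417°
δ₁₃ = central angle GPS-12→GT5 = 0.077080 rad  (haversine)
θ₁₃ = bearing GPS-12→GT5 = 162.436°,  θ₁₂ = bearing GPS-12→BB-05 = 9.356°
dₓₜ = R·arcsin(sin δ₁₃ · sin(θ₁₃ − θ₁₂)) = 6356.8·arcsin(0.07700·sin(153.080°)) = 221.662 km
|dₓₜ| = 221.662 km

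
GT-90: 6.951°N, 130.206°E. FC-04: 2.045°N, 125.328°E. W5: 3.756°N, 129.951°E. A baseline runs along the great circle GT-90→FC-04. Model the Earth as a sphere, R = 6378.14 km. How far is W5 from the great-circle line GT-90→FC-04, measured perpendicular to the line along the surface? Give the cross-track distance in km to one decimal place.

231.2 km

δ₁₃ = central angle GT-90→W5 = 0.055939 rad  (haversine)
θ₁₃ = bearing GT-90→W5 = 184.556°,  θ₁₂ = bearing GT-90→FC-04 = 224.965°
dₓₜ = R·arcsin(sin δ₁₃ · sin(θ₁₃ − θ₁₂)) = 6378.14·arcsin(0.05591·sin(-40.409°)) = -231.215 km
|dₓₜ| = 231.215 km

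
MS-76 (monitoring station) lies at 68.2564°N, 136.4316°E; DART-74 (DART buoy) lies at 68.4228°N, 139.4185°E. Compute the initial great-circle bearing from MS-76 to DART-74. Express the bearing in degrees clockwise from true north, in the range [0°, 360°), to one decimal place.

Δλ = 2.9869°
y = sin Δλ · cos φ₂ = 0.019163
x = cos φ₁ sin φ₂ − sin φ₁ cos φ₂ cos Δλ = 0.003368
θ = atan2(y, x) = 80.0309° → 80.0309° (mod 360°)

80.0°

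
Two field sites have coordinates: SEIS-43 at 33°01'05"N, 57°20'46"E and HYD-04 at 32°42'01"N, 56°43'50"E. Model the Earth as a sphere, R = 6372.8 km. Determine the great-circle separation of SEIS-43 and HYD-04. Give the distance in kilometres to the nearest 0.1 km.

67.5 km

SEIS-43: φ = +33.01806°, λ = +57.34611°
HYD-04: φ = +32.70028°, λ = +56.73056°
Δφ = -0.3178°,  Δλ = -0.6156°
a = sin²(Δφ/2) + cos φ₁ cos φ₂ sin²(Δλ/2) = 0.000028
c = 2·arcsin(√a) = 0.010593 rad = 0.6069°
d = R·c = 6372.8 × 0.010593 = 67.5 km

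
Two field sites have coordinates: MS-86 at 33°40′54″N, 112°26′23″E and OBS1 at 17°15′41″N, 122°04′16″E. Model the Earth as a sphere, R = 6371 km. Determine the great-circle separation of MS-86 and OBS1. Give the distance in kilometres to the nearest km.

MS-86: φ = +33.68167°, λ = +112.43972°
OBS1: φ = +17.26139°, λ = +122.07111°
Δφ = -16.4203°,  Δλ = 9.6314°
a = sin²(Δφ/2) + cos φ₁ cos φ₂ sin²(Δλ/2) = 0.025994
c = 2·arcsin(√a) = 0.323864 rad = 18.5560°
d = R·c = 6371 × 0.323864 = 2063.3 km

2063 km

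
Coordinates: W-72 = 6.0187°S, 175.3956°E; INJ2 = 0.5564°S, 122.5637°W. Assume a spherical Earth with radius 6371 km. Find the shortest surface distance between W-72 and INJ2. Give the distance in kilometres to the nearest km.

Δφ = 5.4623°,  Δλ = 62.0407°
a = sin²(Δφ/2) + cos φ₁ cos φ₂ sin²(Δλ/2) = 0.266372
c = 2·arcsin(√a) = 1.084612 rad = 62.1437°
d = R·c = 6371 × 1.084612 = 6910.1 km

6910 km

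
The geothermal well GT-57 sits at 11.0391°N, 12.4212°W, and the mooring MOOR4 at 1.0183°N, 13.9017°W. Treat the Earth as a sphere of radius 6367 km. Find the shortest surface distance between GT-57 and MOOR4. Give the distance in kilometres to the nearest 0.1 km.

Δφ = -10.0208°,  Δλ = -1.4805°
a = sin²(Δφ/2) + cos φ₁ cos φ₂ sin²(Δλ/2) = 0.007791
c = 2·arcsin(√a) = 0.176769 rad = 10.1281°
d = R·c = 6367 × 0.176769 = 1125.5 km

1125.5 km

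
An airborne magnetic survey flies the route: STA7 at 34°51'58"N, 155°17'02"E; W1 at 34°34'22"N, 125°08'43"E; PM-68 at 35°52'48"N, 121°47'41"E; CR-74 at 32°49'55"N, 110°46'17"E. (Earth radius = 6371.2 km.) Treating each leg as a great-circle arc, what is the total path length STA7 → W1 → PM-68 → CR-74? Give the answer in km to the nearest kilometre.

STA7: φ = +34.86611°, λ = +155.28389°
W1: φ = +34.57278°, λ = +125.14528°
PM-68: φ = +35.88000°, λ = +121.79472°
CR-74: φ = +32.83194°, λ = +110.77139°
STA7→W1: c = 0.430744 rad, d = 2744.36 km
W1→PM-68: c = 0.052934 rad, d = 337.25 km
PM-68→CR-74: c = 0.167385 rad, d = 1066.45 km
Total = 2744.36 + 337.25 + 1066.45 = 4148.06 km

4148 km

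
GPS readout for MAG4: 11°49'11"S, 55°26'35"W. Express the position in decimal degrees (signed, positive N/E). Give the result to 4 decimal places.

-11.8197°, -55.4431°

lat: 11.8197° S → -11.8197°
lon: 55.4431° W → -55.4431°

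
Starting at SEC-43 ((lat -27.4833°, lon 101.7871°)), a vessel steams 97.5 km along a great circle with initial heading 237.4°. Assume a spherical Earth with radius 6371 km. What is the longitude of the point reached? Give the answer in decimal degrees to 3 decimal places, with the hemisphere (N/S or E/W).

δ = d/R = 97.5/6371 = 0.015304 rad
φ₂ = arcsin(sin φ₁ cos δ + cos φ₁ sin δ cos θ)
   = arcsin(-0.46149·0.99988 + 0.88715·0.01530·-0.53877) = -27.95321°
λ₂ = λ₁ + atan2(sin θ sin δ cos φ₁, cos δ − sin φ₁ sin φ₂) = 100.95084°

100.951°E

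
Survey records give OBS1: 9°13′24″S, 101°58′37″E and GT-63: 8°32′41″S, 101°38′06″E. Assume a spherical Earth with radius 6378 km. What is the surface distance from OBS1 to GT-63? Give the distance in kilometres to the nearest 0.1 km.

84.4 km

OBS1: φ = -9.22333°, λ = +101.97694°
GT-63: φ = -8.54472°, λ = +101.63500°
Δφ = 0.6786°,  Δλ = -0.3419°
a = sin²(Δφ/2) + cos φ₁ cos φ₂ sin²(Δλ/2) = 0.000044
c = 2·arcsin(√a) = 0.013231 rad = 0.7581°
d = R·c = 6378 × 0.013231 = 84.4 km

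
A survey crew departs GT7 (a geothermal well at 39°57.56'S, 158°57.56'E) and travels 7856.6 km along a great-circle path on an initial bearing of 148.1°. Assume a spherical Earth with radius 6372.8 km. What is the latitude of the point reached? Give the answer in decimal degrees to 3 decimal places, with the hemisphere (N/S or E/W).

55.779°S

GT7: φ = -39.95933°, λ = +158.95933°
δ = d/R = 7856.6/6372.8 = 1.232833 rad
φ₂ = arcsin(sin φ₁ cos δ + cos φ₁ sin δ cos θ)
   = arcsin(-0.64224·0.33157 + 0.76650·0.94343·-0.84897) = -55.77880°
λ₂ = λ₁ + atan2(sin θ sin δ cos φ₁, cos δ − sin φ₁ sin φ₂) = -83.47458°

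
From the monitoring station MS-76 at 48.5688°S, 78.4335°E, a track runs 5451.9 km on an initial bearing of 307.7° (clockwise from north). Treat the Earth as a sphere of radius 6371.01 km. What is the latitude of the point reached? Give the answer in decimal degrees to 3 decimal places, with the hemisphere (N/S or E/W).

δ = d/R = 5451.9/6371.01 = 0.855736 rad
φ₂ = arcsin(sin φ₁ cos δ + cos φ₁ sin δ cos θ)
   = arcsin(-0.74975·0.65566 + 0.66172·0.75505·0.61153) = -10.72202°
λ₂ = λ₁ + atan2(sin θ sin δ cos φ₁, cos δ − sin φ₁ sin φ₂) = 40.98620°

10.722°S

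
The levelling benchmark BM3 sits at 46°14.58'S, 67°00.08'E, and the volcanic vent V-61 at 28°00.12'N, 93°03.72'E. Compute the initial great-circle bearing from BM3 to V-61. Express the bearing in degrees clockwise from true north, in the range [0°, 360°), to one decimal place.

23.4°

BM3: φ = -46.24300°, λ = +67.00133°
V-61: φ = +28.00200°, λ = +93.06200°
Δλ = 26.0607°
y = sin Δλ · cos φ₂ = 0.387892
x = cos φ₁ sin φ₂ − sin φ₁ cos φ₂ cos Δλ = 0.897594
θ = atan2(y, x) = 23.3714° → 23.3714° (mod 360°)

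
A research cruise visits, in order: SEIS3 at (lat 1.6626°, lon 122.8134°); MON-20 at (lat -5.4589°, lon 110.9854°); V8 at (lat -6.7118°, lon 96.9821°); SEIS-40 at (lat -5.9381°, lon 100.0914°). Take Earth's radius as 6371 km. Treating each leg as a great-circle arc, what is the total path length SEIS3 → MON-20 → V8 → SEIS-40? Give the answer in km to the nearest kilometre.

SEIS3→MON-20: c = 0.240756 rad, d = 1533.86 km
MON-20→V8: c = 0.243997 rad, d = 1554.50 km
V8→SEIS-40: c = 0.055601 rad, d = 354.24 km
Total = 1533.86 + 1554.50 + 354.24 = 3442.59 km

3443 km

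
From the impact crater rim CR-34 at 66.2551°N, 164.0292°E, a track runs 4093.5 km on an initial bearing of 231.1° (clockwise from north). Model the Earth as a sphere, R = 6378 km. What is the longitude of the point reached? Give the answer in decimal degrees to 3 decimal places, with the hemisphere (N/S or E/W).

δ = d/R = 4093.5/6378 = 0.641816 rad
φ₂ = arcsin(sin φ₁ cos δ + cos φ₁ sin δ cos θ)
   = arcsin(0.91535·0.80101 + 0.40267·0.59865·-0.62796) = 35.57924°
λ₂ = λ₁ + atan2(sin θ sin δ cos φ₁, cos δ − sin φ₁ sin φ₂) = 129.08083°

129.081°E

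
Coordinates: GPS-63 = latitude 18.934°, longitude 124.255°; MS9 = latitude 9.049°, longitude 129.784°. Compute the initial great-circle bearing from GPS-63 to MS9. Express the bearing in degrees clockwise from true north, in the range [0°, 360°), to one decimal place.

Δλ = 5.5290°
y = sin Δλ · cos φ₂ = 0.095150
x = cos φ₁ sin φ₂ − sin φ₁ cos φ₂ cos Δλ = -0.170180
θ = atan2(y, x) = 150.7898° → 150.7898° (mod 360°)

150.8°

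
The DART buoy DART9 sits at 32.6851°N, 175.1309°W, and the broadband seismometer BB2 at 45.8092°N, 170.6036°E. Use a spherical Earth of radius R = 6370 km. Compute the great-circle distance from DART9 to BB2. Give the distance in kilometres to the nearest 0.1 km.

Δφ = 13.1241°,  Δλ = -14.2655°
a = sin²(Δφ/2) + cos φ₁ cos φ₂ sin²(Δλ/2) = 0.022105
c = 2·arcsin(√a) = 0.298461 rad = 17.1006°
d = R·c = 6370 × 0.298461 = 1901.2 km

1901.2 km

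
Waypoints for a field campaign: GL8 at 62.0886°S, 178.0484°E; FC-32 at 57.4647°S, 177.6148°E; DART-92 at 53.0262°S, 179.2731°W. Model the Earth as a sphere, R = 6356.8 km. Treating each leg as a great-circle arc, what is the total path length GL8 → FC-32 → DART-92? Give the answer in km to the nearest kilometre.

1044 km

GL8→FC-32: c = 0.080792 rad, d = 513.58 km
FC-32→DART-92: c = 0.083404 rad, d = 530.18 km
Total = 513.58 + 530.18 = 1043.76 km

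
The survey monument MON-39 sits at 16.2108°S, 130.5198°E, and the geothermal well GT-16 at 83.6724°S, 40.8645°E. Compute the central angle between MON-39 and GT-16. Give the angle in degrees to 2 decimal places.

73.85°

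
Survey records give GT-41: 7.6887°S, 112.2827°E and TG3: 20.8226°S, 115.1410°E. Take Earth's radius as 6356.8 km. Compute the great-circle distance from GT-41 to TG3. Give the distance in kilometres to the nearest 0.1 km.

1489.1 km

Δφ = -13.1339°,  Δλ = 2.8583°
a = sin²(Δφ/2) + cos φ₁ cos φ₂ sin²(Δλ/2) = 0.013655
c = 2·arcsin(√a) = 0.234247 rad = 13.4214°
d = R·c = 6356.8 × 0.234247 = 1489.1 km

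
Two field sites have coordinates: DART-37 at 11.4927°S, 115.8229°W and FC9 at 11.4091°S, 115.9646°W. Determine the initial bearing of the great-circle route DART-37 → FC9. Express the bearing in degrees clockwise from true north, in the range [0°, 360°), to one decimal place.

Δλ = -0.1417°
y = sin Δλ · cos φ₂ = -0.002424
x = cos φ₁ sin φ₂ − sin φ₁ cos φ₂ cos Δλ = 0.001458
θ = atan2(y, x) = -58.9678° → 301.0322° (mod 360°)

301.0°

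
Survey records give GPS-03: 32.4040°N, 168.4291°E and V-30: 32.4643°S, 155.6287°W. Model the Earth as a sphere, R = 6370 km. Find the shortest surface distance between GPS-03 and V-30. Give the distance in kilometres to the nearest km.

Δφ = -64.8683°,  Δλ = 35.9422°
a = sin²(Δφ/2) + cos φ₁ cos φ₂ sin²(Δλ/2) = 0.355462
c = 2·arcsin(√a) = 1.277535 rad = 73.1974°
d = R·c = 6370 × 1.277535 = 8137.9 km

8138 km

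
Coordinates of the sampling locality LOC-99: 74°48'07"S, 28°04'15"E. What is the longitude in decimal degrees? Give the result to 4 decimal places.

28.0708°E

28° + 4′/60 + 15″/3600 = 28 + 0.06667 + 0.00417 = 28.0708°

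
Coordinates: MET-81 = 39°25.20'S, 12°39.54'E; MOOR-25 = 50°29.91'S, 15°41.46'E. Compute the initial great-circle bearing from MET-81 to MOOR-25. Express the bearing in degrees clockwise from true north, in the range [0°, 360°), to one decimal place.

170.1°

MET-81: φ = -39.42000°, λ = +12.65900°
MOOR-25: φ = -50.49850°, λ = +15.69100°
Δλ = 3.0320°
y = sin Δλ · cos φ₂ = 0.033646
x = cos φ₁ sin φ₂ − sin φ₁ cos φ₂ cos Δλ = -0.192719
θ = atan2(y, x) = 170.0969° → 170.0969° (mod 360°)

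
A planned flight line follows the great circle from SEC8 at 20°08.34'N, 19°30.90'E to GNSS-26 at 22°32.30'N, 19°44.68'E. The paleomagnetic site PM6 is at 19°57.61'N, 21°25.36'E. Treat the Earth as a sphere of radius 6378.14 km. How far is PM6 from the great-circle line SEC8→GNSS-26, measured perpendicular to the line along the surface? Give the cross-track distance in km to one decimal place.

200.5 km

SEC8: φ = +20.13900°, λ = +19.51500°
GNSS-26: φ = +22.53833°, λ = +19.74467°
PM6: φ = +19.96017°, λ = +21.42267°
δ₁₃ = central angle SEC8→PM6 = 0.031432 rad  (haversine)
θ₁₃ = bearing SEC8→PM6 = 95.371°,  θ₁₂ = bearing SEC8→GNSS-26 = 5.054°
dₓₜ = R·arcsin(sin δ₁₃ · sin(θ₁₃ − θ₁₂)) = 6378.14·arcsin(0.03143·sin(90.318°)) = 200.477 km
|dₓₜ| = 200.477 km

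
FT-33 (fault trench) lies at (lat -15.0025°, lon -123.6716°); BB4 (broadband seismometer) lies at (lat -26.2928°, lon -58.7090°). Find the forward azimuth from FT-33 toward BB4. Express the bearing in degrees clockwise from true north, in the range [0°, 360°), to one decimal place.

112.1°

Δλ = 64.9626°
y = sin Δλ · cos φ₂ = 0.812296
x = cos φ₁ sin φ₂ − sin φ₁ cos φ₂ cos Δλ = -0.329642
θ = atan2(y, x) = 112.0880° → 112.0880° (mod 360°)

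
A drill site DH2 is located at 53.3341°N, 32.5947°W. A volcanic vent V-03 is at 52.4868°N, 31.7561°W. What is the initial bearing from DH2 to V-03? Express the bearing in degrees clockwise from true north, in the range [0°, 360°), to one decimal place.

Δλ = 0.8386°
y = sin Δλ · cos φ₂ = 0.008912
x = cos φ₁ sin φ₂ − sin φ₁ cos φ₂ cos Δλ = -0.014735
θ = atan2(y, x) = 148.8331° → 148.8331° (mod 360°)

148.8°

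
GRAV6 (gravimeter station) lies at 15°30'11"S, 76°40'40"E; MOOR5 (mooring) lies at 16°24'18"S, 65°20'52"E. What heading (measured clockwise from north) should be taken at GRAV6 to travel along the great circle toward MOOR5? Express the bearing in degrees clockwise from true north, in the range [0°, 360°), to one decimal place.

263.7°

GRAV6: φ = -15.50306°, λ = +76.67778°
MOOR5: φ = -16.40500°, λ = +65.34778°
Δλ = -11.3300°
y = sin Δλ · cos φ₂ = -0.188462
x = cos φ₁ sin φ₂ − sin φ₁ cos φ₂ cos Δλ = -0.020738
θ = atan2(y, x) = -96.2795° → 263.7205° (mod 360°)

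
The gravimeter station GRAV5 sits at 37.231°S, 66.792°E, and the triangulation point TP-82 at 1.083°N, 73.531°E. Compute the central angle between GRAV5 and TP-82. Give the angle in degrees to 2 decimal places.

Δφ = 38.3140°,  Δλ = 6.7390°
a = sin²(Δφ/2) + cos φ₁ cos φ₂ sin²(Δλ/2) = 0.110438
c = 2·arcsin(√a) = 0.677528 rad = 38.8195°

38.82°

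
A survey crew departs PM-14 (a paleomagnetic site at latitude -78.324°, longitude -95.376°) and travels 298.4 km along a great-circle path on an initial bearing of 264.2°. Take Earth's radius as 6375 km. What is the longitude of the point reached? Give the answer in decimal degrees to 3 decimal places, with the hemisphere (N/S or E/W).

δ = d/R = 298.4/6375 = 0.046808 rad
φ₂ = arcsin(sin φ₁ cos δ + cos φ₁ sin δ cos θ)
   = arcsin(-0.97931·0.99890 + 0.20238·0.04679·-0.10106) = -78.29129°
λ₂ = λ₁ + atan2(sin θ sin δ cos φ₁, cos δ − sin φ₁ sin φ₂) = -108.63708°

108.637°W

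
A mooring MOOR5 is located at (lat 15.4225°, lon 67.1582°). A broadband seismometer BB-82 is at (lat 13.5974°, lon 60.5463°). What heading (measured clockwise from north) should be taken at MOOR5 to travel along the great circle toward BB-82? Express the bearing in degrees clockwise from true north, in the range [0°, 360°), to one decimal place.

254.9°

Δλ = -6.6119°
y = sin Δλ · cos φ₂ = -0.111916
x = cos φ₁ sin φ₂ − sin φ₁ cos φ₂ cos Δλ = -0.030129
θ = atan2(y, x) = -105.0676° → 254.9324° (mod 360°)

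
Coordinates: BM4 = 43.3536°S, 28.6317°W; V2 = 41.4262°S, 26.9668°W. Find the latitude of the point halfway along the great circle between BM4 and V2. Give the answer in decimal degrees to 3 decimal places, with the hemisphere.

42.393°S

Bx = cos φ₂ cos Δλ = 0.749492,  By = cos φ₂ sin Δλ = 0.021785
φₘ = atan2(sin φ₁ + sin φ₂, √((cos φ₁ + Bx)² + By²)) = -42.39291°
λₘ = λ₁ + atan2(By, cos φ₁ + Bx) = -27.78647°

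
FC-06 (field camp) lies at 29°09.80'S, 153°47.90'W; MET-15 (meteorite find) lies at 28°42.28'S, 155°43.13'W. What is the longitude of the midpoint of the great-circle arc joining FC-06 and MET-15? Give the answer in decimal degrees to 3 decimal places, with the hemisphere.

154.761°W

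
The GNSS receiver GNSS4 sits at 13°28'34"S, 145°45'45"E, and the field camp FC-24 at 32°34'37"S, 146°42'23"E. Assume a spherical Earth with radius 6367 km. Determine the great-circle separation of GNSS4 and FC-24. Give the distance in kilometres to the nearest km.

2125 km

GNSS4: φ = -13.47611°, λ = +145.76250°
FC-24: φ = -32.57694°, λ = +146.70639°
Δφ = -19.1008°,  Δλ = 0.9439°
a = sin²(Δφ/2) + cos φ₁ cos φ₂ sin²(Δλ/2) = 0.027584
c = 2·arcsin(√a) = 0.333712 rad = 19.1203°
d = R·c = 6367 × 0.333712 = 2124.7 km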